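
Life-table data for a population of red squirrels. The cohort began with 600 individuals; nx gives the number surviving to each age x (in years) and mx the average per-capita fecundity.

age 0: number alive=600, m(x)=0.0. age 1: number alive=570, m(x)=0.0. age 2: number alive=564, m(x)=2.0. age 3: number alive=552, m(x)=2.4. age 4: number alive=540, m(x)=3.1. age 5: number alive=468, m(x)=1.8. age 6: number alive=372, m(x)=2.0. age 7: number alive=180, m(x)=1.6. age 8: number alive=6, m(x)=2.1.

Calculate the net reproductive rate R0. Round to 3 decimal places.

10.023

lx = nx/n0 = nx/600: 1, 0.95, 0.94, 0.92, 0.9, 0.78, 0.62, 0.3, 0.01
lx·mx by age: 0, 0, 1.88, 2.208, 2.79, 1.404, 1.24, 0.48, 0.021
R0 = Σ lx·mx = 10.023 → 10.023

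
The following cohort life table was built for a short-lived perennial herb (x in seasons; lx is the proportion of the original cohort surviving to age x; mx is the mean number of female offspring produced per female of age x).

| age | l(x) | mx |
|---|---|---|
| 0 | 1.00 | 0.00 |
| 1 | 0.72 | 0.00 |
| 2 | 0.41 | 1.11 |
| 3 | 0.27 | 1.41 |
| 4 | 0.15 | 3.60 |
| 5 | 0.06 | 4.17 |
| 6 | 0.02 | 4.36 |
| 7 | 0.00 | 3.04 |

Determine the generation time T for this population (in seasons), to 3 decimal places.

lx·mx: 0, 0, 0.4551, 0.3807, 0.54, 0.2502, 0.0872, 0 → R0 = 1.7132
x·lx·mx: 0, 0, 0.9102, 1.1421, 2.16, 1.251, 0.5232, 0 → Σ = 5.9865
T = 5.9865 / 1.7132 = 3.494338… → 3.494

3.494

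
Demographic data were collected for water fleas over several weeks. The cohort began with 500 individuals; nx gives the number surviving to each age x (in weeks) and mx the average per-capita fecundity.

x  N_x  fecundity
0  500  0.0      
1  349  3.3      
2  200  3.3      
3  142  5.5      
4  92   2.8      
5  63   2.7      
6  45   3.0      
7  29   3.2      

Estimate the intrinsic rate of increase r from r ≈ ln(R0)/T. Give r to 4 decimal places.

0.7453

lx = nx/n0 = nx/500: 1, 0.698, 0.4, 0.284, 0.184, 0.126, 0.09, 0.058
R0 = Σ lx·mx = 0 + 2.3034 + 1.32 + 1.562 + 0.5152 + 0.3402 + 0.27 + 0.1856 = 6.4964
Σ x·lx·mx = 16.3104; T = 16.3104/6.4964 = 2.51068…
r ≈ ln(R0)/T = ln(6.4964)/2.51068… = 0.745314… → 0.7453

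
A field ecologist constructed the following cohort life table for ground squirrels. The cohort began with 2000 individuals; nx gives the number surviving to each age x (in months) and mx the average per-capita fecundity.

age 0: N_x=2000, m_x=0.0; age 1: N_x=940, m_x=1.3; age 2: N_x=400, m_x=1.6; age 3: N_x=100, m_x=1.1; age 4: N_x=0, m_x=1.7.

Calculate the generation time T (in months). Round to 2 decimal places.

lx = nx/n0 = nx/2000: 1, 0.47, 0.2, 0.05, 0
lx·mx: 0, 0.611, 0.32, 0.055, 0 → R0 = 0.986
x·lx·mx: 0, 0.611, 0.64, 0.165, 0 → Σ = 1.416
T = 1.416 / 0.986 = 1.436105… → 1.44

1.44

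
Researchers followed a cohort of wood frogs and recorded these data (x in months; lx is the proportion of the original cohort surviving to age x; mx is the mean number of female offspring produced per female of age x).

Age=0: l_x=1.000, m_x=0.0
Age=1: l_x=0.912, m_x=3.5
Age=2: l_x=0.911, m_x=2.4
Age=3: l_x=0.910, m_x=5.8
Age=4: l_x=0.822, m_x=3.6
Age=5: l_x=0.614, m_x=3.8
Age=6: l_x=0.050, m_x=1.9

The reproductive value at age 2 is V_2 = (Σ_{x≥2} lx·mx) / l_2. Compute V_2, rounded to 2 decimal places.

lx·mx for x ≥ 2: 2.1864, 5.278, 2.9592, 2.3332, 0.095 → sum = 12.8518
V_2 = 12.8518 / l_2 = 12.8518 / 0.911 = 14.107355… → 14.11

14.11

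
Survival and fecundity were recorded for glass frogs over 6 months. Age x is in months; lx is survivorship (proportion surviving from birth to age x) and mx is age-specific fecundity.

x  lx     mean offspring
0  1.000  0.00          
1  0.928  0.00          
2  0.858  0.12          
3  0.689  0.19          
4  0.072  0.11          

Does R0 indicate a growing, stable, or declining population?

R0 = Σ lx·mx = 0 + 0 + 0.10296 + 0.13091 + 0.00792 = 0.24179
R0 < 1, so the population is declining.

declining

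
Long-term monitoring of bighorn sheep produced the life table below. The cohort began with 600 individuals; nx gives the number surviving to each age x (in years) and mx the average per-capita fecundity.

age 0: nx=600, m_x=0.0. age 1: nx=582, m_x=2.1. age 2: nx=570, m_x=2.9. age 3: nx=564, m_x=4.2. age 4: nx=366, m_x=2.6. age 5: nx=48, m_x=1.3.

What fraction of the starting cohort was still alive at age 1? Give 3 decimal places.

l_1 = n_1/n_0 = 582/600 = 0.97 → 0.970

0.970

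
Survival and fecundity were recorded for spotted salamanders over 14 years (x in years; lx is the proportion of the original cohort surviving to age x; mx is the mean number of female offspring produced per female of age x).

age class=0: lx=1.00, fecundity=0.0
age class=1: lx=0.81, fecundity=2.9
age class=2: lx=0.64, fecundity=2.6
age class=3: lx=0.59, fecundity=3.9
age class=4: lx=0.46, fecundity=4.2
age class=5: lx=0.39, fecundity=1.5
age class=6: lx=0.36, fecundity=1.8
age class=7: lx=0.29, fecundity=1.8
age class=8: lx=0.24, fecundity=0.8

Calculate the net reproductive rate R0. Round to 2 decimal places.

10.19

lx·mx by age: 0, 2.349, 1.664, 2.301, 1.932, 0.585, 0.648, 0.522, 0.192
R0 = Σ lx·mx = 10.193 → 10.19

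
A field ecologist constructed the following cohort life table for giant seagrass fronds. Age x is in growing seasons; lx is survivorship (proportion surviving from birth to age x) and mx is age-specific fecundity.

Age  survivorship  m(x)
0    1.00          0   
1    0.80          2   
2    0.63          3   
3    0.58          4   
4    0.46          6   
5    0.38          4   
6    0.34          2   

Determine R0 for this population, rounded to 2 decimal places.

10.77

lx·mx by age: 0, 1.6, 1.89, 2.32, 2.76, 1.52, 0.68
R0 = Σ lx·mx = 10.77 → 10.77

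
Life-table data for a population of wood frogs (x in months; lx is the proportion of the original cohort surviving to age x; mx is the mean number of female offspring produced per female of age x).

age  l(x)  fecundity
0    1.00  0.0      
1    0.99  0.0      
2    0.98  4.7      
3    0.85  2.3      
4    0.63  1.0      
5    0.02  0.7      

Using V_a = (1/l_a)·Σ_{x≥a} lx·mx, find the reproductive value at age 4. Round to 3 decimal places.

lx·mx for x ≥ 4: 0.63, 0.014 → sum = 0.644
V_4 = 0.644 / l_4 = 0.644 / 0.63 = 1.022222… → 1.022

1.022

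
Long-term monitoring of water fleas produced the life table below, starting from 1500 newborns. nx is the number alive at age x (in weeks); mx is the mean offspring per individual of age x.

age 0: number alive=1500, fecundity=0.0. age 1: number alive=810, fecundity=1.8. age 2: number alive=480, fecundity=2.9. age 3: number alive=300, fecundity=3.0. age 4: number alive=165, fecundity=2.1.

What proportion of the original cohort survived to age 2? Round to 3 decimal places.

l_2 = n_2/n_0 = 480/1500 = 0.32 → 0.320

0.320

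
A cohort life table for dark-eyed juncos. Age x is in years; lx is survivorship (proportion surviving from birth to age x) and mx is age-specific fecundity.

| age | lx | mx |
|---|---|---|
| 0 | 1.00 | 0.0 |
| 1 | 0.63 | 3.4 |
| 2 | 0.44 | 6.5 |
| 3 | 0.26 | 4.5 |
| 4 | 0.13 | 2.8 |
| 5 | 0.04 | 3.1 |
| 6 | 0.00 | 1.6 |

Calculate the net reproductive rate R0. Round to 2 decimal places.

6.66

lx·mx by age: 0, 2.142, 2.86, 1.17, 0.364, 0.124, 0
R0 = Σ lx·mx = 6.66 → 6.66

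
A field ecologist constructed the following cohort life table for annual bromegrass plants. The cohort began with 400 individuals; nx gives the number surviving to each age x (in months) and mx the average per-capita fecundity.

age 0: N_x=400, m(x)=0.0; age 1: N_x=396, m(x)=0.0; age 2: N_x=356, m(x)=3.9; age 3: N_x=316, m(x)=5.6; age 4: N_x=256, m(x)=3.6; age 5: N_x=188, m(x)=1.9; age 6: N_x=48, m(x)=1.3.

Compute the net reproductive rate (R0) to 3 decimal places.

11.248

lx = nx/n0 = nx/400: 1, 0.99, 0.89, 0.79, 0.64, 0.47, 0.12
lx·mx by age: 0, 0, 3.471, 4.424, 2.304, 0.893, 0.156
R0 = Σ lx·mx = 11.248 → 11.248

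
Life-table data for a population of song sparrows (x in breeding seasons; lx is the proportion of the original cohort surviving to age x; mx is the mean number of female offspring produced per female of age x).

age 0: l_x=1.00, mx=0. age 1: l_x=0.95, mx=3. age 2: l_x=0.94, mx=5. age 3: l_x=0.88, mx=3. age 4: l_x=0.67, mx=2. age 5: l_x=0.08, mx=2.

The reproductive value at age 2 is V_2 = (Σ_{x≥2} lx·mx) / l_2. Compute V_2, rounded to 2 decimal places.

lx·mx for x ≥ 2: 4.7, 2.64, 1.34, 0.16 → sum = 8.84
V_2 = 8.84 / l_2 = 8.84 / 0.94 = 9.404255… → 9.40

9.40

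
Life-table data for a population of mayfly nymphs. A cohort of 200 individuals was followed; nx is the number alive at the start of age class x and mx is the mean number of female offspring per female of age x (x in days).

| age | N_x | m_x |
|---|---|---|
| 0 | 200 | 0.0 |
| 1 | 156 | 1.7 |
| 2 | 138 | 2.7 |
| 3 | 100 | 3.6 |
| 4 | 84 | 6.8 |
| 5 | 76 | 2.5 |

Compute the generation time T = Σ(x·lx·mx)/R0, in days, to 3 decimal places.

3.027

lx = nx/n0 = nx/200: 1, 0.78, 0.69, 0.5, 0.42, 0.38
lx·mx: 0, 1.326, 1.863, 1.8, 2.856, 0.95 → R0 = 8.795
x·lx·mx: 0, 1.326, 3.726, 5.4, 11.424, 4.75 → Σ = 26.626
T = 26.626 / 8.795 = 3.027402… → 3.027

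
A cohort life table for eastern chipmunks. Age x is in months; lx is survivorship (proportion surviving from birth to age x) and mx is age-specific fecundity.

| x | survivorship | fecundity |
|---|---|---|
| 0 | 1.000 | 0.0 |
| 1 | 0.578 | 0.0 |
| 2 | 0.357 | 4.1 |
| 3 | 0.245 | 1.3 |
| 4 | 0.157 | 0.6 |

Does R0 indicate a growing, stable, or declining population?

growing

R0 = Σ lx·mx = 0 + 0 + 1.4637 + 0.3185 + 0.0942 = 1.8764
R0 > 1, so the population is growing.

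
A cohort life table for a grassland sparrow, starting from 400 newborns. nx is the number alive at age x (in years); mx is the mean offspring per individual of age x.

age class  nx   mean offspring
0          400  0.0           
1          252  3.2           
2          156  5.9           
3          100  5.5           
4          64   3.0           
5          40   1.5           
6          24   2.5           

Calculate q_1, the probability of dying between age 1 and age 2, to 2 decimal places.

lx = nx/n0 = nx/400: 1, 0.63, 0.39, 0.25, 0.16, 0.1, 0.06
q_1 = (l_1 − l_2) / l_1 = (0.63 − 0.39) / 0.63
     = 0.24 / 0.63 = 0.380952… → 0.38

0.38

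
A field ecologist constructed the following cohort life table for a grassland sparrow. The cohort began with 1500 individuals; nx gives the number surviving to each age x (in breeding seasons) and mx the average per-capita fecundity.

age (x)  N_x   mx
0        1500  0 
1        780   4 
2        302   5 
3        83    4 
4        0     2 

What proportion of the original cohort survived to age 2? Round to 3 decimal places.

0.201

l_2 = n_2/n_0 = 302/1500 = 0.201333… → 0.201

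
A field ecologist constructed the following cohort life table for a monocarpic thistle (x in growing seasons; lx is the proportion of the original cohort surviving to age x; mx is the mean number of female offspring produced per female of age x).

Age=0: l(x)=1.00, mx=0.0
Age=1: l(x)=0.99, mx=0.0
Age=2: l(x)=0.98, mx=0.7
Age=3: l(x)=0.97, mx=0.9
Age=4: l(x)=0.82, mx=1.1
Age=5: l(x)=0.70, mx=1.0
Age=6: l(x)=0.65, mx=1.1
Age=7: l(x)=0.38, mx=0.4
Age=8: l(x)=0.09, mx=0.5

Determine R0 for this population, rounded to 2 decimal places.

4.07

lx·mx by age: 0, 0, 0.686, 0.873, 0.902, 0.7, 0.715, 0.152, 0.045
R0 = Σ lx·mx = 4.073 → 4.07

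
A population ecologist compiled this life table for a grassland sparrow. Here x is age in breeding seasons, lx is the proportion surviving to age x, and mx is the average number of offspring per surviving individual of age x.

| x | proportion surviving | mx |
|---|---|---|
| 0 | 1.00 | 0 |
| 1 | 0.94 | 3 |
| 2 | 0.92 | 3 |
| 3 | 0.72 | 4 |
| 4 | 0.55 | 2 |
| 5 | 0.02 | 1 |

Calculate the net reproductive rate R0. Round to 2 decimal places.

lx·mx by age: 0, 2.82, 2.76, 2.88, 1.1, 0.02
R0 = Σ lx·mx = 9.58 → 9.58

9.58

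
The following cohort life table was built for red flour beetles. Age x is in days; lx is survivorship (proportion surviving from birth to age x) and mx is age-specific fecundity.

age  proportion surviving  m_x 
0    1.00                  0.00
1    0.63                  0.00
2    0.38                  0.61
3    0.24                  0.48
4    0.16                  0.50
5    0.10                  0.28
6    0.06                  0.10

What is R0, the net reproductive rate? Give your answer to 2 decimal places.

0.46

lx·mx by age: 0, 0, 0.2318, 0.1152, 0.08, 0.028, 0.006
R0 = Σ lx·mx = 0.461 → 0.46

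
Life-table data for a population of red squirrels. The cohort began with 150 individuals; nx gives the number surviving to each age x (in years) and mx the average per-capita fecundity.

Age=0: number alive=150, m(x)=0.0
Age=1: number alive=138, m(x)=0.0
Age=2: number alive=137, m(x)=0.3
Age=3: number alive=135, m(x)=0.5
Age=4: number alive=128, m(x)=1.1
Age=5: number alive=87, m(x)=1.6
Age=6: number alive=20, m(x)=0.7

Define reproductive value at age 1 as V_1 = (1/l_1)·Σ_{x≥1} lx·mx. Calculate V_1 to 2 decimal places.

2.92

lx = nx/n0 = nx/150: 1, 0.92, 0.91333…, 0.9, 0.85333…, 0.58, 0.13333…
lx·mx for x ≥ 1: 0, 0.274…, 0.45, 0.938667…, 0.928, 0.093333… → sum = 2.684…
V_1 = 2.684… / l_1 = 2.684… / 0.92 = 2.917391… → 2.92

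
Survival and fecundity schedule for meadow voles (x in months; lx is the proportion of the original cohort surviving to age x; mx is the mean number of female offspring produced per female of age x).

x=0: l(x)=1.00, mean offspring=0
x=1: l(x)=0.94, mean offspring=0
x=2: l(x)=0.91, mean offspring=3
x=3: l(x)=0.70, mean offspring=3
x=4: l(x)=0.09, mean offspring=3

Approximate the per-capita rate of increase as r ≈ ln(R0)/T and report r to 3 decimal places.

R0 = Σ lx·mx = 0 + 0 + 2.73 + 2.1 + 0.27 = 5.1
Σ x·lx·mx = 12.84; T = 12.84/5.1 = 2.51765…
r ≈ ln(R0)/T = ln(5.1)/2.51765… = 0.64713… → 0.647

0.647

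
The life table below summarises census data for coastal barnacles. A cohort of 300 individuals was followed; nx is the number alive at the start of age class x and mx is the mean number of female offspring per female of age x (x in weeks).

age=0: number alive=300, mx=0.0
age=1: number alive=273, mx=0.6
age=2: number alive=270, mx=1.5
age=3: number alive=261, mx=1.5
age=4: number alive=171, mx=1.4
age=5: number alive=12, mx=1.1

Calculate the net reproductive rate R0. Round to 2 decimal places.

4.04

lx = nx/n0 = nx/300: 1, 0.91, 0.9, 0.87, 0.57, 0.04
lx·mx by age: 0, 0.546, 1.35, 1.305, 0.798, 0.044
R0 = Σ lx·mx = 4.043 → 4.04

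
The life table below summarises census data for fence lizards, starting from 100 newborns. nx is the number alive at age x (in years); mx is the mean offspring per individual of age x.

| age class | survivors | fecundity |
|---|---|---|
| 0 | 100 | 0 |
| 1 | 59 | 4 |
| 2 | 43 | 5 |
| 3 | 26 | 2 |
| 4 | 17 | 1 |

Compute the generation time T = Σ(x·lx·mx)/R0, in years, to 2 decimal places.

lx = nx/n0 = nx/100: 1, 0.59, 0.43, 0.26, 0.17
lx·mx: 0, 2.36, 2.15, 0.52, 0.17 → R0 = 5.2
x·lx·mx: 0, 2.36, 4.3, 1.56, 0.68 → Σ = 8.9
T = 8.9 / 5.2 = 1.711538… → 1.71

1.71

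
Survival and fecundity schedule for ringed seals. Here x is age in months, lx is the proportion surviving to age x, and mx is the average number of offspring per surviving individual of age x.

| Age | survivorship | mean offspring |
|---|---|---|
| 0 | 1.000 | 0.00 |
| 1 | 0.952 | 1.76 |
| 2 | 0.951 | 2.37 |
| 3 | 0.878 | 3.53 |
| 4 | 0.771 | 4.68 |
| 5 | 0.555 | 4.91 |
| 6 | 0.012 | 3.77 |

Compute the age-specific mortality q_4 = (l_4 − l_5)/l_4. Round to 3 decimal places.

0.280

q_4 = (l_4 − l_5) / l_4 = (0.771 − 0.555) / 0.771
     = 0.216 / 0.771 = 0.280156… → 0.280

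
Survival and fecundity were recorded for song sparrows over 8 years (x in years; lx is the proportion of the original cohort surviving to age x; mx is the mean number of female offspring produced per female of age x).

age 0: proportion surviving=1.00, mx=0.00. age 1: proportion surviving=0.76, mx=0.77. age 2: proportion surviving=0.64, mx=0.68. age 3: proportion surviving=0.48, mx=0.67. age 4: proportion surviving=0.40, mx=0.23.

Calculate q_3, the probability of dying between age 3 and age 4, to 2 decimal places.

0.17

q_3 = (l_3 − l_4) / l_3 = (0.48 − 0.4) / 0.48
     = 0.08 / 0.48 = 0.166667… → 0.17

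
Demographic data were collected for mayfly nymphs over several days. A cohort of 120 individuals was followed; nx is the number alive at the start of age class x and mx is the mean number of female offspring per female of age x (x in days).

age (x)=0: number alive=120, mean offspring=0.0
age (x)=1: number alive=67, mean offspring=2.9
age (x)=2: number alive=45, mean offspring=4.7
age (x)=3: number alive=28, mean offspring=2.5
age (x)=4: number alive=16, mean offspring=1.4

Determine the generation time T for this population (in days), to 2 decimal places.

1.84

lx = nx/n0 = nx/120: 1, 0.55833…, 0.375, 0.23333…, 0.13333…
lx·mx: 0, 1.619167…, 1.7625, 0.583333…, 0.186667… → R0 = 4.151667…
x·lx·mx: 0, 1.619167…, 3.525, 1.75…, 0.746667… → Σ = 7.640833…
T = 7.640833… / 4.151667… = 1.840426… → 1.84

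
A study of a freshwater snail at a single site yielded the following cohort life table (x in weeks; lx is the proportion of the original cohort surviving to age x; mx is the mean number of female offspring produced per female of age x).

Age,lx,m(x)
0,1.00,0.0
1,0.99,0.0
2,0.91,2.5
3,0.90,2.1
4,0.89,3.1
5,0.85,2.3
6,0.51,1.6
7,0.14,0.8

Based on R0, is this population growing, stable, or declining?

R0 = Σ lx·mx = 0 + 0 + 2.275 + 1.89 + 2.759 + 1.955 + 0.816 + 0.112 = 9.807
R0 > 1, so the population is growing.

growing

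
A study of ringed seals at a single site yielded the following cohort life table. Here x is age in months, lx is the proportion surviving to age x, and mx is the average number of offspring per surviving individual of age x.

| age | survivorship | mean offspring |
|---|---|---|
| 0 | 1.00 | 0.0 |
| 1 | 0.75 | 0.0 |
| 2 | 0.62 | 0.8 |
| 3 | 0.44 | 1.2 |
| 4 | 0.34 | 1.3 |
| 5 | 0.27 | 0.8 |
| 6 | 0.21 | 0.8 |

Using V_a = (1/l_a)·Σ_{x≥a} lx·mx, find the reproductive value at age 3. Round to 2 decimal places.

3.08

lx·mx for x ≥ 3: 0.528, 0.442, 0.216, 0.168 → sum = 1.354
V_3 = 1.354 / l_3 = 1.354 / 0.44 = 3.077273… → 3.08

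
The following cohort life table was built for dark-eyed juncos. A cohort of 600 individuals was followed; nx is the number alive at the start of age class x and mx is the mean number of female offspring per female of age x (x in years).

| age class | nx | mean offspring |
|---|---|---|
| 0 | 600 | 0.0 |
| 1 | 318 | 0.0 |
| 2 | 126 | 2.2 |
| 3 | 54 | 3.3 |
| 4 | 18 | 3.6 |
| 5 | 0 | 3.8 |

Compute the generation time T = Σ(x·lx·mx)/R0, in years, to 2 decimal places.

lx = nx/n0 = nx/600: 1, 0.53, 0.21, 0.09, 0.03, 0
lx·mx: 0, 0, 0.462, 0.297, 0.108, 0 → R0 = 0.867
x·lx·mx: 0, 0, 0.924, 0.891, 0.432, 0 → Σ = 2.247
T = 2.247 / 0.867 = 2.591696… → 2.59

2.59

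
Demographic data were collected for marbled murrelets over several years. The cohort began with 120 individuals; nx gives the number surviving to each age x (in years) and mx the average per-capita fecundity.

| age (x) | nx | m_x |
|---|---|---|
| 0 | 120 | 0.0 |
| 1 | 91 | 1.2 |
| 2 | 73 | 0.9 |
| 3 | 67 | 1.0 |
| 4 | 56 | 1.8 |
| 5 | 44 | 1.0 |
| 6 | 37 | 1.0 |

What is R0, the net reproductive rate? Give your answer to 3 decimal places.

lx = nx/n0 = nx/120: 1, 0.75833…, 0.60833…, 0.55833…, 0.46667…, 0.36667…, 0.30833…
lx·mx by age: 0, 0.91…, 0.5475…, 0.558333…, 0.84…, 0.366667…, 0.308333…
R0 = Σ lx·mx = 3.530833… → 3.531

3.531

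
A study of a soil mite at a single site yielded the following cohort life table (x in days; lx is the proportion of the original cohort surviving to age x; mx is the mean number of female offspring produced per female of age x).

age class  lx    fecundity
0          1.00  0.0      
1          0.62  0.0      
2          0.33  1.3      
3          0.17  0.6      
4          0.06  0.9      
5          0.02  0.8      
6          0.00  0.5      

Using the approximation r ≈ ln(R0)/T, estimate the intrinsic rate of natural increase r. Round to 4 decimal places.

-0.2096

R0 = Σ lx·mx = 0 + 0 + 0.429 + 0.102 + 0.054 + 0.016 + 0 = 0.601
Σ x·lx·mx = 1.46; T = 1.46/0.601 = 2.42928…
r ≈ ln(R0)/T = ln(0.601)/2.42928… = -0.209593… → -0.2096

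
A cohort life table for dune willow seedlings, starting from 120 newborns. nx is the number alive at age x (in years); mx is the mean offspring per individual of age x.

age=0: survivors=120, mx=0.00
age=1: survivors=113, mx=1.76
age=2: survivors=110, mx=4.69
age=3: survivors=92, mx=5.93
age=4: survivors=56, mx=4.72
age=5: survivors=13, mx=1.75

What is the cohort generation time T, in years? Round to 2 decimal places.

lx = nx/n0 = nx/120: 1, 0.94167…, 0.91667…, 0.76667…, 0.46667…, 0.10833…
lx·mx: 0, 1.657333…, 4.299167…, 4.546333…, 2.202667…, 0.189583… → R0 = 12.895083…
x·lx·mx: 0, 1.657333…, 8.598333…, 13.639…, 8.810667…, 0.947917… → Σ = 33.65325…
T = 33.65325… / 12.895083… = 2.609774… → 2.61

2.61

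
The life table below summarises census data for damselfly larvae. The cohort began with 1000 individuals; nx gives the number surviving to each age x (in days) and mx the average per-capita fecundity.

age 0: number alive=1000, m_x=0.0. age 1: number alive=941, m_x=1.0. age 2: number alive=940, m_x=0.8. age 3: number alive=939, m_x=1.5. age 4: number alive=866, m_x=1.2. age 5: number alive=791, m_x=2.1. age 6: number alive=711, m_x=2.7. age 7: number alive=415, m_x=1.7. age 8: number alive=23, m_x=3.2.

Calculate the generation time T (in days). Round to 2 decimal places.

lx = nx/n0 = nx/1000: 1, 0.941, 0.94, 0.939, 0.866, 0.791, 0.711, 0.415, 0.023
lx·mx: 0, 0.941, 0.752, 1.4085, 1.0392, 1.6611, 1.9197, 0.7055, 0.0736 → R0 = 8.5006
x·lx·mx: 0, 0.941, 1.504, 4.2255, 4.1568, 8.3055, 11.5182, 4.9385, 0.5888 → Σ = 36.1783
T = 36.1783 / 8.5006 = 4.25597… → 4.26

4.26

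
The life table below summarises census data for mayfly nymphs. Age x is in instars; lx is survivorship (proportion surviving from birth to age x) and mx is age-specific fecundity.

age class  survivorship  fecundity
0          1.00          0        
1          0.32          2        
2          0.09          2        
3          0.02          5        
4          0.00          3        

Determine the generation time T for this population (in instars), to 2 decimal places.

1.41

lx·mx: 0, 0.64, 0.18, 0.1, 0 → R0 = 0.92
x·lx·mx: 0, 0.64, 0.36, 0.3, 0 → Σ = 1.3
T = 1.3 / 0.92 = 1.413043… → 1.41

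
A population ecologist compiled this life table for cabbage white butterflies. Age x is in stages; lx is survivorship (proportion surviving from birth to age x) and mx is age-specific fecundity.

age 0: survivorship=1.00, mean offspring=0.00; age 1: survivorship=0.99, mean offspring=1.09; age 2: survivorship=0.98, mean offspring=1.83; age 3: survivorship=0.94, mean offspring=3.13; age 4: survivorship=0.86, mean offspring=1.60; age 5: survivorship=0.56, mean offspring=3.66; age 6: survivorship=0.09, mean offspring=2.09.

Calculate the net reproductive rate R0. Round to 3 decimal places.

lx·mx by age: 0, 1.0791, 1.7934, 2.9422, 1.376, 2.0496, 0.1881
R0 = Σ lx·mx = 9.4284 → 9.428

9.428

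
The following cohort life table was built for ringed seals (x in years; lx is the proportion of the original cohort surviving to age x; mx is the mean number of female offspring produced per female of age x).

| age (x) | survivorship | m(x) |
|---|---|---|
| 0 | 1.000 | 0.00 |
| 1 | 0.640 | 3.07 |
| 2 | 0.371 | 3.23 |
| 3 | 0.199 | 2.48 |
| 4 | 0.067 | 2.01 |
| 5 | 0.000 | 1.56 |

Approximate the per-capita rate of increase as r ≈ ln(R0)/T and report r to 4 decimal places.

R0 = Σ lx·mx = 0 + 1.9648 + 1.19833 + 0.49352 + 0.13467 + 0 = 3.79132
Σ x·lx·mx = 6.3807; T = 6.3807/3.79132 = 1.68298…
r ≈ ln(R0)/T = ln(3.79132)/1.68298… = 0.79188… → 0.7919

0.7919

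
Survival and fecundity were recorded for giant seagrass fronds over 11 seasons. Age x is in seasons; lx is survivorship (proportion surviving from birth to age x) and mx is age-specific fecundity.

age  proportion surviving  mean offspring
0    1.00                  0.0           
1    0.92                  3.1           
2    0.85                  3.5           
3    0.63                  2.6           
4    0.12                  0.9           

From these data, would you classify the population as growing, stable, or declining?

R0 = Σ lx·mx = 0 + 2.852 + 2.975 + 1.638 + 0.108 = 7.573
R0 > 1, so the population is growing.

growing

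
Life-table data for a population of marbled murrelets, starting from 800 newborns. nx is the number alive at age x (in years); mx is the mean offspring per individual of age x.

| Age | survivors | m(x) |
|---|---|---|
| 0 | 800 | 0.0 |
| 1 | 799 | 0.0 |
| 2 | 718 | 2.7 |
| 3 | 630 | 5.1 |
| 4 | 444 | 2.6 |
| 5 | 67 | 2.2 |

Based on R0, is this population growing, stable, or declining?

lx = nx/n0 = nx/800: 1, 0.99875, 0.8975, 0.7875, 0.555, 0.08375
R0 = Σ lx·mx = 0 + 0 + 2.42325 + 4.01625 + 1.443 + 0.18425 = 8.06675
R0 > 1, so the population is growing.

growing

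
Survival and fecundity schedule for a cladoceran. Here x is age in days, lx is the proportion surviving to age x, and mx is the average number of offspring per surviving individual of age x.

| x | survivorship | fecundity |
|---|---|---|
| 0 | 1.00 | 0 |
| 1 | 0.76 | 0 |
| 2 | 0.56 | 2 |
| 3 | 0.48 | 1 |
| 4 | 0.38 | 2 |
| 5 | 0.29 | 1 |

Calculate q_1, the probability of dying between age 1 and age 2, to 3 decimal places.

0.263

q_1 = (l_1 − l_2) / l_1 = (0.76 − 0.56) / 0.76
     = 0.2 / 0.76 = 0.263158… → 0.263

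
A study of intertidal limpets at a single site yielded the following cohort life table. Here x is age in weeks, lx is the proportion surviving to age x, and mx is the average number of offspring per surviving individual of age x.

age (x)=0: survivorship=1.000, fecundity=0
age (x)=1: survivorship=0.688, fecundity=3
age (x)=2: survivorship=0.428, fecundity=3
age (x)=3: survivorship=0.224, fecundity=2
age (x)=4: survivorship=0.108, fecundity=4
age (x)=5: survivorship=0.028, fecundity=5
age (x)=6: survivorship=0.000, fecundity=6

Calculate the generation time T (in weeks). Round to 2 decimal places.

lx·mx: 0, 2.064, 1.284, 0.448, 0.432, 0.14, 0 → R0 = 4.368
x·lx·mx: 0, 2.064, 2.568, 1.344, 1.728, 0.7, 0 → Σ = 8.404
T = 8.404 / 4.368 = 1.923993… → 1.92

1.92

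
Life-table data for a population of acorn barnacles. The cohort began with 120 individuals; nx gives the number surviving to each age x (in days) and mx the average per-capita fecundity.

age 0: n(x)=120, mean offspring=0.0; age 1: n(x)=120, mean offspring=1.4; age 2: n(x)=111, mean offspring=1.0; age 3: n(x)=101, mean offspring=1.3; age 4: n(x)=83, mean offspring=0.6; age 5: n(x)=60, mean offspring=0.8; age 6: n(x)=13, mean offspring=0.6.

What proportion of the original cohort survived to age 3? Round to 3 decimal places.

l_3 = n_3/n_0 = 101/120 = 0.841667… → 0.842

0.842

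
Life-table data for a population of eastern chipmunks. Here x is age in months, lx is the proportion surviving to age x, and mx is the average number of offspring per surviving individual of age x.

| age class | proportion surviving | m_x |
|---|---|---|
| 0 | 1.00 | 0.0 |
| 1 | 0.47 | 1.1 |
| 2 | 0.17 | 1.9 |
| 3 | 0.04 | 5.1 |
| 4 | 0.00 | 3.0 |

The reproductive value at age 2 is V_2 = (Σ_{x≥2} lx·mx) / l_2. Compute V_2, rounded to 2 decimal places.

lx·mx for x ≥ 2: 0.323, 0.204, 0 → sum = 0.527
V_2 = 0.527 / l_2 = 0.527 / 0.17 = 3.1 → 3.10

3.10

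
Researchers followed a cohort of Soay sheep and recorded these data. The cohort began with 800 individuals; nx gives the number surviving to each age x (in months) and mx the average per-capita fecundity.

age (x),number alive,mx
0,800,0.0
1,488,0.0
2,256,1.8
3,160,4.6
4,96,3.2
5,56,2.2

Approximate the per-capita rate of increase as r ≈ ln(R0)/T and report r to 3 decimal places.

lx = nx/n0 = nx/800: 1, 0.61, 0.32, 0.2, 0.12, 0.07
R0 = Σ lx·mx = 0 + 0 + 0.576 + 0.92 + 0.384 + 0.154 = 2.034
Σ x·lx·mx = 6.218; T = 6.218/2.034 = 3.05703…
r ≈ ln(R0)/T = ln(2.034)/3.05703… = 0.23225… → 0.232

0.232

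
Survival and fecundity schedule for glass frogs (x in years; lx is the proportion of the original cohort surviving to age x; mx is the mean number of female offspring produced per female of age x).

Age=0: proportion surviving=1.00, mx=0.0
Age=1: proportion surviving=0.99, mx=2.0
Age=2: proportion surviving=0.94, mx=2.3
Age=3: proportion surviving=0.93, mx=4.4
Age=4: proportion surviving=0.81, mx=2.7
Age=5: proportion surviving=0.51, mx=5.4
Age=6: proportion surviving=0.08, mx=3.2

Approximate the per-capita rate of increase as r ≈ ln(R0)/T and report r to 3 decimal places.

R0 = Σ lx·mx = 0 + 1.98 + 2.162 + 4.092 + 2.187 + 2.754 + 0.256 = 13.431
Σ x·lx·mx = 42.634; T = 42.634/13.431 = 3.1743…
r ≈ ln(R0)/T = ln(13.431)/3.1743… = 0.81831… → 0.818

0.818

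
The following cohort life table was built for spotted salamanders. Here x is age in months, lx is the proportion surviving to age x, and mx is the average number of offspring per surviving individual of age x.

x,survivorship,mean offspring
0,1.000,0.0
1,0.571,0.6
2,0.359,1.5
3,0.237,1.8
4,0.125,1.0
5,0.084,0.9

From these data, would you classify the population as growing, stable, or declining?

R0 = Σ lx·mx = 0 + 0.3426 + 0.5385 + 0.4266 + 0.125 + 0.0756 = 1.5083
R0 > 1, so the population is growing.

growing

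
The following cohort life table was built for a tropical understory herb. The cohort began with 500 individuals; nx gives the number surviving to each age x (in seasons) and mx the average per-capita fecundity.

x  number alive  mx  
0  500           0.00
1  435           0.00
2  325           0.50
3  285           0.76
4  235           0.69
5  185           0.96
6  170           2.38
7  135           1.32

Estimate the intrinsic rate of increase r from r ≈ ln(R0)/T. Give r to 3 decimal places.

lx = nx/n0 = nx/500: 1, 0.87, 0.65, 0.57, 0.47, 0.37, 0.34, 0.27
R0 = Σ lx·mx = 0 + 0 + 0.325 + 0.4332 + 0.3243 + 0.3552 + 0.8092 + 0.3564 = 2.6033
Σ x·lx·mx = 12.3728; T = 12.3728/2.6033 = 4.75274…
r ≈ ln(R0)/T = ln(2.6033)/4.75274… = 0.20131… → 0.201

0.201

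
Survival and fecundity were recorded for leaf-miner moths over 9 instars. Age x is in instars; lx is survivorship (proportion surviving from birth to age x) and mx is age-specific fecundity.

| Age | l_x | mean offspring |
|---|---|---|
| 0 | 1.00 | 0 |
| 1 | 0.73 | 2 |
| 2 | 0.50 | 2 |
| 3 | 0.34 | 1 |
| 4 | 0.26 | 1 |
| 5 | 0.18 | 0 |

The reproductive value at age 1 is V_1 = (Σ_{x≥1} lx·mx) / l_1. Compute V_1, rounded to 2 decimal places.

4.19

lx·mx for x ≥ 1: 1.46, 1, 0.34, 0.26, 0 → sum = 3.06
V_1 = 3.06 / l_1 = 3.06 / 0.73 = 4.191781… → 4.19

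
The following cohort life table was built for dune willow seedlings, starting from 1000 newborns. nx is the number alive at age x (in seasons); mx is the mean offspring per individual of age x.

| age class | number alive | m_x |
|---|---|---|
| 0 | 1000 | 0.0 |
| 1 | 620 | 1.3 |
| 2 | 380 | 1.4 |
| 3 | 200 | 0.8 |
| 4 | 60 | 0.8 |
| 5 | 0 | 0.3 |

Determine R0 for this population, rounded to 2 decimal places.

lx = nx/n0 = nx/1000: 1, 0.62, 0.38, 0.2, 0.06, 0
lx·mx by age: 0, 0.806, 0.532, 0.16, 0.048, 0
R0 = Σ lx·mx = 1.546 → 1.55

1.55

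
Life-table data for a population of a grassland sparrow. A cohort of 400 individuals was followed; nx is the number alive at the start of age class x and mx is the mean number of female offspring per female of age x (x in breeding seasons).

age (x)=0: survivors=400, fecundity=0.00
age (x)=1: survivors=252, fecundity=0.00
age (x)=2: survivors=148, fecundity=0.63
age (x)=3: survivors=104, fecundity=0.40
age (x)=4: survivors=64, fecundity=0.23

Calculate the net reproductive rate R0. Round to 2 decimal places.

0.37

lx = nx/n0 = nx/400: 1, 0.63, 0.37, 0.26, 0.16
lx·mx by age: 0, 0, 0.2331, 0.104, 0.0368
R0 = Σ lx·mx = 0.3739 → 0.37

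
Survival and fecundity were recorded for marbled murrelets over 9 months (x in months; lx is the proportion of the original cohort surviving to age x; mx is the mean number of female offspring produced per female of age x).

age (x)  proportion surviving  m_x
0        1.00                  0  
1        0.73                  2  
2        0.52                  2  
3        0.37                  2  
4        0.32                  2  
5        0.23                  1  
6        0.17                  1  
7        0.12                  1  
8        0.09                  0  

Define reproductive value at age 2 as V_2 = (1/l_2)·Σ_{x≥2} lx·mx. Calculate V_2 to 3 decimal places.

5.654

lx·mx for x ≥ 2: 1.04, 0.74, 0.64, 0.23, 0.17, 0.12, 0 → sum = 2.94
V_2 = 2.94 / l_2 = 2.94 / 0.52 = 5.653846… → 5.654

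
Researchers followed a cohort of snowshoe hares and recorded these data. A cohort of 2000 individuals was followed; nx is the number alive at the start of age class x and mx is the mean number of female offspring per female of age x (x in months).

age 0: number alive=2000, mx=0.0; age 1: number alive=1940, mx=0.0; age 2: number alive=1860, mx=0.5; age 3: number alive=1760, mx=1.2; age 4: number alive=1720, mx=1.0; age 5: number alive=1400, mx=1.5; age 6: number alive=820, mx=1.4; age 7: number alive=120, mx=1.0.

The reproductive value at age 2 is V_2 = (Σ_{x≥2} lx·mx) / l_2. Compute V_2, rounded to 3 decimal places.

4.371

lx = nx/n0 = nx/2000: 1, 0.97, 0.93, 0.88, 0.86, 0.7, 0.41, 0.06
lx·mx for x ≥ 2: 0.465, 1.056, 0.86, 1.05, 0.574, 0.06 → sum = 4.065
V_2 = 4.065 / l_2 = 4.065 / 0.93 = 4.370968… → 4.371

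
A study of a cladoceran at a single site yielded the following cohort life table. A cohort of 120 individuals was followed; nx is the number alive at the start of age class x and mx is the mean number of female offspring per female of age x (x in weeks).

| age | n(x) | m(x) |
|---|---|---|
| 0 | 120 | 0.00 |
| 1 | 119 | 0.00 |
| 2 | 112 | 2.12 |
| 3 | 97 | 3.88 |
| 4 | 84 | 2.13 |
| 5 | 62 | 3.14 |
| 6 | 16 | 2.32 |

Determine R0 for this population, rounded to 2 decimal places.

lx = nx/n0 = nx/120: 1, 0.99167…, 0.93333…, 0.80833…, 0.7, 0.51667…, 0.13333…
lx·mx by age: 0, 0, 1.978667…, 3.136333…, 1.491, 1.622333…, 0.309333…
R0 = Σ lx·mx = 8.537667… → 8.54

8.54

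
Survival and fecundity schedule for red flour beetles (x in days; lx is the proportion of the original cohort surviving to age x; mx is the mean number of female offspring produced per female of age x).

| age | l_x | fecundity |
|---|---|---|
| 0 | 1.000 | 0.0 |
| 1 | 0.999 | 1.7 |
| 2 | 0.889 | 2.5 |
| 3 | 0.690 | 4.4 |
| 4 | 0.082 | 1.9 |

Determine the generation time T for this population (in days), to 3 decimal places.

lx·mx: 0, 1.6983, 2.2225, 3.036, 0.1558 → R0 = 7.1126
x·lx·mx: 0, 1.6983, 4.445, 9.108, 0.6232 → Σ = 15.8745
T = 15.8745 / 7.1126 = 2.231884… → 2.232

2.232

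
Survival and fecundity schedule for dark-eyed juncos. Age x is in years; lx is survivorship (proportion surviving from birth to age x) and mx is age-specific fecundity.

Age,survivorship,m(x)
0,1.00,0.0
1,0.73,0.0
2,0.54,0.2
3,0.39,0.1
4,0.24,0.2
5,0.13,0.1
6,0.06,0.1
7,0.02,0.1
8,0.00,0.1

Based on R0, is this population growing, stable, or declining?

R0 = Σ lx·mx = 0 + 0 + 0.108 + 0.039 + 0.048 + 0.013 + 0.006 + 0.002 + 0 = 0.216
R0 < 1, so the population is declining.

declining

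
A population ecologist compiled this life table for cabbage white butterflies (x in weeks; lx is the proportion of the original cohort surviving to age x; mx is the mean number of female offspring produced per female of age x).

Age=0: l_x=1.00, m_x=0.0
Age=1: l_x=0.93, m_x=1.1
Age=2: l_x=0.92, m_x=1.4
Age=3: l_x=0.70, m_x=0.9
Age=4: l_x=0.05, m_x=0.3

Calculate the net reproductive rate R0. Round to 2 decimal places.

lx·mx by age: 0, 1.023, 1.288, 0.63, 0.015
R0 = Σ lx·mx = 2.956 → 2.96

2.96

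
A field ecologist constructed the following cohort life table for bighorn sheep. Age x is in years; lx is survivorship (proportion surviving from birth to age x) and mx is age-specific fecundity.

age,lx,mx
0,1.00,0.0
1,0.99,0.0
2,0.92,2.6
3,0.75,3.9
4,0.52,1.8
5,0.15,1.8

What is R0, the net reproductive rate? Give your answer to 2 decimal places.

6.52

lx·mx by age: 0, 0, 2.392, 2.925, 0.936, 0.27
R0 = Σ lx·mx = 6.523 → 6.52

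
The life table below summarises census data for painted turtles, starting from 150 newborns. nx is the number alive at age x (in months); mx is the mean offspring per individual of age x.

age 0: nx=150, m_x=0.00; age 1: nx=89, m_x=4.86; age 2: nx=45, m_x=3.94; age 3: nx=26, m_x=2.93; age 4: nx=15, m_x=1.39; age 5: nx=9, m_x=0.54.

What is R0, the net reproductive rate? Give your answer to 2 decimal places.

4.74

lx = nx/n0 = nx/150: 1, 0.59333…, 0.3, 0.17333…, 0.1, 0.06
lx·mx by age: 0, 2.8836…, 1.182, 0.507867…, 0.139, 0.0324
R0 = Σ lx·mx = 4.744867… → 4.74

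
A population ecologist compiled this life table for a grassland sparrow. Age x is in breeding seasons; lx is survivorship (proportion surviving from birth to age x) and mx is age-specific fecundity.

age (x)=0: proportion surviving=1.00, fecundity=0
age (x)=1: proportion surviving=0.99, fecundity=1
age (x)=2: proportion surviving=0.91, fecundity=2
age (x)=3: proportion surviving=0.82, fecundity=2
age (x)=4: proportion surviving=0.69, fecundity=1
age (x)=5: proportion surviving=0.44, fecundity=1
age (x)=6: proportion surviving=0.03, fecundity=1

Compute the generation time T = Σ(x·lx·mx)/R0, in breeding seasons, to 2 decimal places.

lx·mx: 0, 0.99, 1.82, 1.64, 0.69, 0.44, 0.03 → R0 = 5.61
x·lx·mx: 0, 0.99, 3.64, 4.92, 2.76, 2.2, 0.18 → Σ = 14.69
T = 14.69 / 5.61 = 2.618538… → 2.62

2.62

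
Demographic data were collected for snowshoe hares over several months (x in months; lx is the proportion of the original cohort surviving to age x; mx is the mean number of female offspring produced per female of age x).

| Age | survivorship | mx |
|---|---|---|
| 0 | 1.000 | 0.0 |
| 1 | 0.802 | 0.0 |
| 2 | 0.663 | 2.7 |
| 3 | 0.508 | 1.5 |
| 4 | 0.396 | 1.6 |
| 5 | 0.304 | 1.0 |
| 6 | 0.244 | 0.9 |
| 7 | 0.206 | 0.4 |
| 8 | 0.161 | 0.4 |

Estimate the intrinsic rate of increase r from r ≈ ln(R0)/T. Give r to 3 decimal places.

0.422

R0 = Σ lx·mx = 0 + 0 + 1.7901 + 0.762 + 0.6336 + 0.304 + 0.2196 + 0.0824 + 0.0644 = 3.8561
Σ x·lx·mx = 12.3302; T = 12.3302/3.8561 = 3.19758…
r ≈ ln(R0)/T = ln(3.8561)/3.19758… = 0.42209… → 0.422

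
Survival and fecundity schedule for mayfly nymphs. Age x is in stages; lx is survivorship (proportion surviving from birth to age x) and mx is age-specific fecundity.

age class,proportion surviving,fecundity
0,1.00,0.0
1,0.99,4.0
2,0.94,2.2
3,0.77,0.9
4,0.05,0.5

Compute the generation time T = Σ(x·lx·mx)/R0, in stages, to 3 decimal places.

1.523

lx·mx: 0, 3.96, 2.068, 0.693, 0.025 → R0 = 6.746
x·lx·mx: 0, 3.96, 4.136, 2.079, 0.1 → Σ = 10.275
T = 10.275 / 6.746 = 1.523125… → 1.523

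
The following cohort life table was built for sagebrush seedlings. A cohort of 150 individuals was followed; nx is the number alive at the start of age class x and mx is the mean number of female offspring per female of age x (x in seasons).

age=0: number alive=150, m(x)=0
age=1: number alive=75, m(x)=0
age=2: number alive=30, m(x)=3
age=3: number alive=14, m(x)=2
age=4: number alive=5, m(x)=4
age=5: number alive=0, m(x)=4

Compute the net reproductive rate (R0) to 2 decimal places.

0.92

lx = nx/n0 = nx/150: 1, 0.5, 0.2, 0.09333…, 0.03333…, 0
lx·mx by age: 0, 0, 0.6, 0.186667…, 0.133333…, 0
R0 = Σ lx·mx = 0.92… → 0.92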